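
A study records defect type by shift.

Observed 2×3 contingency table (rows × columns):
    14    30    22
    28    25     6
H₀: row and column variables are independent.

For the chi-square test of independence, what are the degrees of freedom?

df = (r−1)(c−1) = (2−1)·(3−1) = 2

degrees of freedom = 2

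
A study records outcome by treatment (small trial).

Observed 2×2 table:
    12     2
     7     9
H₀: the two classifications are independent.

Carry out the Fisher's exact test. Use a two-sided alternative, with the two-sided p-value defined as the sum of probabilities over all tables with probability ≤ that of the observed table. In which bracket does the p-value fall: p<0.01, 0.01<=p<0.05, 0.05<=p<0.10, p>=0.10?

p-value bracket: 0.01<=p<0.05

Margins: r₁=14, r₂=16, c₁=19, c₂=11, n=30
p_obs = C(14,12)·C(16,7)/C(30,19); sum pmf over tables with pmf ≤ p_obs
p-value (two-sided) = 0.02589
→ bracket: 0.01<=p<0.05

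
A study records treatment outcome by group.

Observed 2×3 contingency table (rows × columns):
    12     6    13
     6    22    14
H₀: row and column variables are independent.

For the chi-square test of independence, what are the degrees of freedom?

degrees of freedom = 2

df = (r−1)(c−1) = (2−1)·(3−1) = 2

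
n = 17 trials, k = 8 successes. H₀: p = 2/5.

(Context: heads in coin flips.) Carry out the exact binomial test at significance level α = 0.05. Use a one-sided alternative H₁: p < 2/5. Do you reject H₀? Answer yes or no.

Exact binomial: n=17, k=8, p₀=2/5=0.4000
P(X≤8) from Σ C(n,i)·p₀^i·(1−p₀)^(n−i)
p-value (one-sided, H₁ less) = 0.80106
At α=0.05: p ≥ α → fail to reject H₀

reject H₀: no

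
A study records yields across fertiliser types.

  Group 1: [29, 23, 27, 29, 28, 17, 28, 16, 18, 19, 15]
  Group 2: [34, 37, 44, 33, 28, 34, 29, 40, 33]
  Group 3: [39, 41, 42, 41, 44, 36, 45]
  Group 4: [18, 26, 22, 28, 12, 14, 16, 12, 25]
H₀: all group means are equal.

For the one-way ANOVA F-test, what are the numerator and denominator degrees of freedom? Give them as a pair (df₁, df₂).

degrees of freedom = [3, 32]

k = 4 groups, N = 36 total
df = (k−1, N−k) = (4−1, 36−4) = (3, 32)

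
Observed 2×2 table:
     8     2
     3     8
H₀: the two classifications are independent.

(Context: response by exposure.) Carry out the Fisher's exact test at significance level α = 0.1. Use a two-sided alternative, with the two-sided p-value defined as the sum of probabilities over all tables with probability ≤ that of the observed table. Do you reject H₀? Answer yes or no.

Margins: r₁=10, r₂=11, c₁=11, c₂=10, n=21
p_obs = C(10,8)·C(11,3)/C(21,11); sum pmf over tables with pmf ≤ p_obs
p-value (two-sided) = 0.02997
At α=0.1: p < α → reject H₀

reject H₀: yes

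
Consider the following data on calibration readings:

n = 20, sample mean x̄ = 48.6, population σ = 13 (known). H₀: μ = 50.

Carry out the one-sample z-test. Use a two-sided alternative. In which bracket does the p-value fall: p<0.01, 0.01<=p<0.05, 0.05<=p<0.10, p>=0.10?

SE = σ/√n = 13/√20 = 2.9069
z = (x̄−μ₀)/SE = (48.6−50)/2.9069 = -0.4816
p-value (two-sided) = 0.63008
→ bracket: p>=0.10

p-value bracket: p>=0.10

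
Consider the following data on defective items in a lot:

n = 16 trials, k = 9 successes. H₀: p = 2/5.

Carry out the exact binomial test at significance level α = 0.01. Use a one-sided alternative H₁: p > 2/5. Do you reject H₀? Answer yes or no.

Exact binomial: n=16, k=9, p₀=2/5=0.4000
P(X≥9) from Σ C(n,i)·p₀^i·(1−p₀)^(n−i)
p-value (one-sided, H₁ greater) = 0.14227
At α=0.01: p ≥ α → fail to reject H₀

reject H₀: no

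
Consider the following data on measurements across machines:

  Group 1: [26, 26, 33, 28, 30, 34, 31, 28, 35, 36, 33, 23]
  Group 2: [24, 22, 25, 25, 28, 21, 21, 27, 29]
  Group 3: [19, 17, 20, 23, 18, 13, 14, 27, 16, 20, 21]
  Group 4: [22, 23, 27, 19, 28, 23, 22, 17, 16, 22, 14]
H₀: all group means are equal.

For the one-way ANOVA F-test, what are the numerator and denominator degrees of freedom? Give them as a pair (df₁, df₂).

k = 4 groups, N = 43 total
df = (k−1, N−k) = (4−1, 43−4) = (3, 39)

degrees of freedom = [3, 39]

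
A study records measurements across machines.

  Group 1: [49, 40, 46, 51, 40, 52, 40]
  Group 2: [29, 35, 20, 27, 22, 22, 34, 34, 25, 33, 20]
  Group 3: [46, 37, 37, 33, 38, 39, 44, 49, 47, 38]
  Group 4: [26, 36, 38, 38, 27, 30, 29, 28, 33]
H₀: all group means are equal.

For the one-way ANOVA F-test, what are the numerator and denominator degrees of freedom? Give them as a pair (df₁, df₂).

degrees of freedom = [3, 33]

k = 4 groups, N = 37 total
df = (k−1, N−k) = (4−1, 37−4) = (3, 33)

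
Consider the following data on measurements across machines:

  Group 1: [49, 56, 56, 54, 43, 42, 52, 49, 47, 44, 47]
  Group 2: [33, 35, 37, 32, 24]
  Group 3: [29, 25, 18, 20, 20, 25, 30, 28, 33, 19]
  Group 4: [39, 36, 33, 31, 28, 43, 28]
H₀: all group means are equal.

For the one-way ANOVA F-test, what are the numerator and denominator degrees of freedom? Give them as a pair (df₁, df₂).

k = 4 groups, N = 33 total
df = (k−1, N−k) = (4−1, 33−4) = (3, 29)

degrees of freedom = [3, 29]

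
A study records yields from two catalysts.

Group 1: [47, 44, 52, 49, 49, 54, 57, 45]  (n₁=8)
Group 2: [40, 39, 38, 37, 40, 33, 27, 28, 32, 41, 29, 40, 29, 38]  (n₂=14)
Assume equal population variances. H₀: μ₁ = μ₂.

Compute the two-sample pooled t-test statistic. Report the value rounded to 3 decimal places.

test statistic = 6.656

x̄₁=49.625, s₁=4.470, n₁=8
x̄₂=35.071, s₂=5.166, n₂=14
s_p² = [7·4.470² + 13·5.166²]/20 = 24.3402
SE = √(s_p²·(1/8+1/14)) = 2.1866
t = (49.625−35.071)/2.1866 = 6.6559
df = 20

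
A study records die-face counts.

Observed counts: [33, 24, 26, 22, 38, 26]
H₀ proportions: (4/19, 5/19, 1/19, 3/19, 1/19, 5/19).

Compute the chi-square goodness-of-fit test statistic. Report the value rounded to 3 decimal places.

test statistic = 146.241

n = 169; E_i = n·p_i = [35.58, 44.47, 8.89, 26.68, 8.89, 44.47]
χ² = (33−35.58)²/35.58 + (24−44.47)²/44.47 + (26−8.89)²/8.89 + (22−26.68)²/26.68 + (38−8.89)²/8.89 + (26−44.47)²/44.47 = 146.2407
df = 5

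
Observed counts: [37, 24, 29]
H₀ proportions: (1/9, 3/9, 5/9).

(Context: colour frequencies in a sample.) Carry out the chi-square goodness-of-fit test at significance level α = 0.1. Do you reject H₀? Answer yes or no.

n = 90; E_i = n·p_i = [10.00, 30.00, 50.00]
χ² = (37−10.00)²/10.00 + (24−30.00)²/30.00 + (29−50.00)²/50.00 = 82.9200
df = 2
p-value (upper-tail) = 0.00000
At α=0.1: p < α → reject H₀

reject H₀: yes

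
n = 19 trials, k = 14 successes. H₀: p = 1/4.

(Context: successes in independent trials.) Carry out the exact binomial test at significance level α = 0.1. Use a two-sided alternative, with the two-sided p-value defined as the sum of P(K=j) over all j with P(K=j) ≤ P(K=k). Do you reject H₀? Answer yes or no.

Exact binomial: n=19, k=14, p₀=1/4=0.2500
P(X=j) = C(n,j)·p₀^j·(1−p₀)^(n−j); p = Σ P(X=j) over j with P(X=j) ≤ P(X=14)
p-value (two-sided) = 0.00001
At α=0.1: p < α → reject H₀

reject H₀: yes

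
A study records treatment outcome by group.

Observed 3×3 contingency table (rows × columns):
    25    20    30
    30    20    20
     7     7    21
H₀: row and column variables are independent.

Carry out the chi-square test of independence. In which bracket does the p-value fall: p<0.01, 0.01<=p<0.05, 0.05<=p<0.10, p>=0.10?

p-value bracket: 0.01<=p<0.05

Row totals [75, 70, 35], col totals [62, 47, 71], n=180
χ² = (25−25.83)²/25.83 + (20−19.58)²/19.58 + (30−29.58)²/29.58 + (30−24.11)²/24.11 + (20−18.28)²/18.28 + (20−27.61)²/27.61 + (7−12.06)²/12.06 + (7−9.14)²/9.14 + (21−13.81)²/13.81 = 10.1101
df = 4
p-value (upper-tail) = 0.03861
→ bracket: 0.01<=p<0.05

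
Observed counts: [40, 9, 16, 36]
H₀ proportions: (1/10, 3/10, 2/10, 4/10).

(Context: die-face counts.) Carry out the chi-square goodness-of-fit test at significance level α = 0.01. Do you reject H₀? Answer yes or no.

reject H₀: yes

n = 101; E_i = n·p_i = [10.10, 30.30, 20.20, 40.40]
χ² = (40−10.10)²/10.10 + (9−30.30)²/30.30 + (16−20.20)²/20.20 + (36−40.40)²/40.40 = 104.8416
df = 3
p-value (upper-tail) = 0.00000
At α=0.01: p < α → reject H₀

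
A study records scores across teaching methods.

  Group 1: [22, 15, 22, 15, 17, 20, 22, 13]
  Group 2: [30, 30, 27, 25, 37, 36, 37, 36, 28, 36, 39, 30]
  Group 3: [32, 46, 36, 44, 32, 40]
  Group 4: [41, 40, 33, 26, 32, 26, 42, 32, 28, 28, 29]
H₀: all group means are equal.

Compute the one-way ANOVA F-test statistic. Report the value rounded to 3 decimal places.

test statistic = 20.861

Group means [18.25, 32.58, 38.33, 32.45], grand mean 30.378
SSB = Σnᵢ(x̄ᵢ−x̄)² = 1662.225; SSW = ΣΣ(x−x̄ᵢ)² = 876.477
MSB = 1662.225/3 = 554.0751; MSW = 876.477/33 = 26.5599
F = MSB/MSW = 20.8613
df = (3, 33)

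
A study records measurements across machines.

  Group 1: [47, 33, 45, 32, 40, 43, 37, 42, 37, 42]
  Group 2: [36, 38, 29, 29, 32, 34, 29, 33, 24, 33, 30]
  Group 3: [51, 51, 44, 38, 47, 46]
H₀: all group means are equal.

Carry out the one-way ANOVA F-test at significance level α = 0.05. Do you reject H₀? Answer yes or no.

reject H₀: yes

Group means [39.80, 31.55, 46.17], grand mean 37.852
SSB = Σnᵢ(x̄ᵢ−x̄)² = 890.247; SSW = ΣΣ(x−x̄ᵢ)² = 491.161
MSB = 890.247/2 = 445.1234; MSW = 491.161/24 = 20.4650
F = MSB/MSW = 21.7504
df = (2, 24)
p-value (upper-tail) = 0.00000
At α=0.05: p < α → reject H₀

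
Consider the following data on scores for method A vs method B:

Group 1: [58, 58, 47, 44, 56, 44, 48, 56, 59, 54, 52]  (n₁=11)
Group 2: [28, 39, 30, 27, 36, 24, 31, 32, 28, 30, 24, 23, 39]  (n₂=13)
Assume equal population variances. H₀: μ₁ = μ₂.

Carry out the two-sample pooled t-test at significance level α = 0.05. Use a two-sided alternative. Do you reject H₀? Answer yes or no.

reject H₀: yes

x̄₁=52.364, s₁=5.697, n₁=11
x̄₂=30.077, s₂=5.330, n₂=13
s_p² = [10·5.697² + 12·5.330²]/22 = 30.2486
SE = √(s_p²·(1/11+1/13)) = 2.2531
t = (52.364−30.077)/2.2531 = 9.8914
df = 22
p-value (two-sided) = 0.00000
At α=0.05: p < α → reject H₀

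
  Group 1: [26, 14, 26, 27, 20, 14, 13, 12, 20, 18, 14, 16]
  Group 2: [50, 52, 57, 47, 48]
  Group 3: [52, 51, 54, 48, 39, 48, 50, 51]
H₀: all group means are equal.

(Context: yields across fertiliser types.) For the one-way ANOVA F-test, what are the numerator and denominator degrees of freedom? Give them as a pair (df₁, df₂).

degrees of freedom = [2, 22]

k = 3 groups, N = 25 total
df = (k−1, N−k) = (3−1, 25−3) = (2, 22)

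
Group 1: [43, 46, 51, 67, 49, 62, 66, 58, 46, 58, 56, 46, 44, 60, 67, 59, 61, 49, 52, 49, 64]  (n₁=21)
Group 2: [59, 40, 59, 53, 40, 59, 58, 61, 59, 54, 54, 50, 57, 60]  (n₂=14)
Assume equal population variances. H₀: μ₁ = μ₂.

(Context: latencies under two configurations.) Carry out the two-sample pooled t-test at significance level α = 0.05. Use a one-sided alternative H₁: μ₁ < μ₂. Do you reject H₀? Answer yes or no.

x̄₁=54.905, s₁=7.987, n₁=21
x̄₂=54.500, s₂=6.881, n₂=14
s_p² = [20·7.987² + 13·6.881²]/33 = 57.3124
SE = √(s_p²·(1/21+1/14)) = 2.6121
t = (54.905−54.500)/2.6121 = 0.1550
df = 33
p-value (one-sided, H₁ less) = 0.56110
At α=0.05: p ≥ α → fail to reject H₀

reject H₀: no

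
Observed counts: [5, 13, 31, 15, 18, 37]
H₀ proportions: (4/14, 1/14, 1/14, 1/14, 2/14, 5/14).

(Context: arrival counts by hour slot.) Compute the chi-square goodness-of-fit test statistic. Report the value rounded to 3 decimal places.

n = 119; E_i = n·p_i = [34.00, 8.50, 8.50, 8.50, 17.00, 42.50]
χ² = (5−34.00)²/34.00 + (13−8.50)²/8.50 + (31−8.50)²/8.50 + (15−8.50)²/8.50 + (18−17.00)²/17.00 + (37−42.50)²/42.50 = 92.4176
df = 5

test statistic = 92.418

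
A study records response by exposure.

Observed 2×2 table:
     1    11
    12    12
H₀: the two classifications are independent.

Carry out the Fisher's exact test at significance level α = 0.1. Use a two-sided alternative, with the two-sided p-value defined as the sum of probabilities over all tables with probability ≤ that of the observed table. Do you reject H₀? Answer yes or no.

reject H₀: yes

Margins: r₁=12, r₂=24, c₁=13, c₂=23, n=36
p_obs = C(12,1)·C(24,12)/C(36,13); sum pmf over tables with pmf ≤ p_obs
p-value (two-sided) = 0.02530
At α=0.1: p < α → reject H₀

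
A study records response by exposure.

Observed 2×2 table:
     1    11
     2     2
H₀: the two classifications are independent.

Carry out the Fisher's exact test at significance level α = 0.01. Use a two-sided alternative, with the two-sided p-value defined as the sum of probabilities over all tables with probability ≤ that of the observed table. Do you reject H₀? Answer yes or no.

Margins: r₁=12, r₂=4, c₁=3, c₂=13, n=16
p_obs = C(12,1)·C(4,2)/C(16,3); sum pmf over tables with pmf ≤ p_obs
p-value (two-sided) = 0.13571
At α=0.01: p ≥ α → fail to reject H₀

reject H₀: no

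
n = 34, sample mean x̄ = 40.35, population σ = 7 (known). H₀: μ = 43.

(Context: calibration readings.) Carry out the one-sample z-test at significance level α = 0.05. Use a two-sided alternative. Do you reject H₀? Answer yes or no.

reject H₀: yes

SE = σ/√n = 7/√34 = 1.2005
z = (x̄−μ₀)/SE = (40.35−43)/1.2005 = -2.2074
p-value (two-sided) = 0.02728
At α=0.05: p < α → reject H₀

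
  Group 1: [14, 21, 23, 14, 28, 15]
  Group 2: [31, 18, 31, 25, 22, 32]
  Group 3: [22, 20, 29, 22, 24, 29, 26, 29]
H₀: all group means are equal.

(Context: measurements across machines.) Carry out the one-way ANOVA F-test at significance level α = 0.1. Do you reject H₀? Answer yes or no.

reject H₀: yes

Group means [19.17, 26.50, 25.12], grand mean 23.750
SSB = Σnᵢ(x̄ᵢ−x̄)² = 186.542; SSW = ΣΣ(x−x̄ᵢ)² = 425.208
MSB = 186.542/2 = 93.2708; MSW = 425.208/17 = 25.0123
F = MSB/MSW = 3.7290
df = (2, 17)
p-value (upper-tail) = 0.04542
At α=0.1: p < α → reject H₀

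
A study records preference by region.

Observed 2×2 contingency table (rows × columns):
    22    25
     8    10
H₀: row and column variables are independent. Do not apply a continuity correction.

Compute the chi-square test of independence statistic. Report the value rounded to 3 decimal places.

test statistic = 0.029

Row totals [47, 18], col totals [30, 35], n=65
χ² = (22−21.69)²/21.69 + (25−25.31)²/25.31 + (8−8.31)²/8.31 + (10−9.69)²/9.69 = 0.0293
df = 1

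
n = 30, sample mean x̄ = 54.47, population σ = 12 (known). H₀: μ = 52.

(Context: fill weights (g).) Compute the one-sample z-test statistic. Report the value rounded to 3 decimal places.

test statistic = 1.127

SE = σ/√n = 12/√30 = 2.1909
z = (x̄−μ₀)/SE = (54.47−52)/2.1909 = 1.1274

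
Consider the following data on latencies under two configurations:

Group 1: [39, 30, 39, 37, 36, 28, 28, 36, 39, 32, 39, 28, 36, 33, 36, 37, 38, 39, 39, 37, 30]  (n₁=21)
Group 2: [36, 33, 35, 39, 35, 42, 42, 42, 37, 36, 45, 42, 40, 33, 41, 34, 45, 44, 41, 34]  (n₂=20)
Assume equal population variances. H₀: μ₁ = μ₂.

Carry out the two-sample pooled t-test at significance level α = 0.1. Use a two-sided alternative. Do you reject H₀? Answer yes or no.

x̄₁=35.048, s₁=4.068, n₁=21
x̄₂=38.800, s₂=4.086, n₂=20
s_p² = [20·4.068² + 19·4.086²]/39 = 16.6193
SE = √(s_p²·(1/21+1/20)) = 1.2737
t = (35.048−38.800)/1.2737 = -2.9460
df = 39
p-value (two-sided) = 0.00541
At α=0.1: p < α → reject H₀

reject H₀: yes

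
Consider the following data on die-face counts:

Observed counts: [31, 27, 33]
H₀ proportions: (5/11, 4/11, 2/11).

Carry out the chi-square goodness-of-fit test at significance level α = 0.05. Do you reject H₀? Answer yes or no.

n = 91; E_i = n·p_i = [41.36, 33.09, 16.55]
χ² = (31−41.36)²/41.36 + (27−33.09)²/33.09 + (33−16.55)²/16.55 = 20.0819
df = 2
p-value (upper-tail) = 0.00004
At α=0.05: p < α → reject H₀

reject H₀: yes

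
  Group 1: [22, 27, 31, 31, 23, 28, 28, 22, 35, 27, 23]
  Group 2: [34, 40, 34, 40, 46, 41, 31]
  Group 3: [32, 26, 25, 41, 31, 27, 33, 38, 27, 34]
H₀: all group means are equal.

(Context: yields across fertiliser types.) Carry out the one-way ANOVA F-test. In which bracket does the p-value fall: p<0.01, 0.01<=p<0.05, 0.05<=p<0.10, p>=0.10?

Group means [27.00, 38.00, 31.40], grand mean 31.321
SSB = Σnᵢ(x̄ᵢ−x̄)² = 517.707; SSW = ΣΣ(x−x̄ᵢ)² = 596.400
MSB = 517.707/2 = 258.8536; MSW = 596.400/25 = 23.8560
F = MSB/MSW = 10.8507
df = (2, 25)
p-value (upper-tail) = 0.00041
→ bracket: p<0.01

p-value bracket: p<0.01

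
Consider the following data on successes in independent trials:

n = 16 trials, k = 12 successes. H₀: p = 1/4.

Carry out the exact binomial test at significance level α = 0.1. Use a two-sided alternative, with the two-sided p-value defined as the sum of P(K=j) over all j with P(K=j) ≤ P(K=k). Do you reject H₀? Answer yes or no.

Exact binomial: n=16, k=12, p₀=1/4=0.2500
P(X=j) = C(n,j)·p₀^j·(1−p₀)^(n−j); p = Σ P(X=j) over j with P(X=j) ≤ P(X=12)
p-value (two-sided) = 0.00004
At α=0.1: p < α → reject H₀

reject H₀: yes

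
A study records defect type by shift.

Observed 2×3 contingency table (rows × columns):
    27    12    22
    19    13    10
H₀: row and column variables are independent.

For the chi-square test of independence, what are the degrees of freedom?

df = (r−1)(c−1) = (2−1)·(3−1) = 2

degrees of freedom = 2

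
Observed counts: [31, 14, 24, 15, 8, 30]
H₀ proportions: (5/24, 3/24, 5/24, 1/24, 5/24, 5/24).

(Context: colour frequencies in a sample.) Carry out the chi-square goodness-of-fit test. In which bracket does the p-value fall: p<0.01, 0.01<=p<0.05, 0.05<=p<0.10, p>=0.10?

n = 122; E_i = n·p_i = [25.42, 15.25, 25.42, 5.08, 25.42, 25.42]
χ² = (31−25.42)²/25.42 + (14−15.25)²/15.25 + (24−25.42)²/25.42 + (15−5.08)²/5.08 + (8−25.42)²/25.42 + (30−25.42)²/25.42 = 33.5148
df = 5
p-value (upper-tail) = 0.00000
→ bracket: p<0.01

p-value bracket: p<0.01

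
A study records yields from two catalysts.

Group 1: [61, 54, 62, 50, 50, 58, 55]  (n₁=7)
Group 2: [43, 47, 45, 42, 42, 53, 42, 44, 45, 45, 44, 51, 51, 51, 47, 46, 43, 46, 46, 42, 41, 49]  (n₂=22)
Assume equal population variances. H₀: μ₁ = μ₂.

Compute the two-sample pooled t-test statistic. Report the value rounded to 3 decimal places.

test statistic = 6.066

x̄₁=55.714, s₁=4.855, n₁=7
x̄₂=45.682, s₂=3.456, n₂=22
s_p² = [6·4.855² + 21·3.456²]/27 = 14.5260
SE = √(s_p²·(1/7+1/22)) = 1.6539
t = (55.714−45.682)/1.6539 = 6.0659
df = 27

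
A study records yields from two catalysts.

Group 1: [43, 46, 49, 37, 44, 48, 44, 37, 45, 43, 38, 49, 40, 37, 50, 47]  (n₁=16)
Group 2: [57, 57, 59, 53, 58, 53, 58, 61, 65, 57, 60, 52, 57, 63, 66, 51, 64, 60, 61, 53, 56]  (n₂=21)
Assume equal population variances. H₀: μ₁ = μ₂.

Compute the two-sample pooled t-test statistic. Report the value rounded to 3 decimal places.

test statistic = -9.950

x̄₁=43.562, s₁=4.575, n₁=16
x̄₂=58.143, s₂=4.293, n₂=21
s_p² = [15·4.575² + 20·4.293²]/35 = 19.5003
SE = √(s_p²·(1/16+1/21)) = 1.4654
t = (43.562−58.143)/1.4654 = -9.9499
df = 35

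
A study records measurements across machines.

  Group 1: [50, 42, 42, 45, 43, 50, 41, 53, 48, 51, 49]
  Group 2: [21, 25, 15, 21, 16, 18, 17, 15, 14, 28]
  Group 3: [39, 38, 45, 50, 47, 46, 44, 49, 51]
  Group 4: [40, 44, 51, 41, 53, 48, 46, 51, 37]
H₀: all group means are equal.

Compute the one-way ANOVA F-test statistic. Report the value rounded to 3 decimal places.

test statistic = 80.154

Group means [46.73, 19.00, 45.44, 45.67], grand mean 39.077
SSB = Σnᵢ(x̄ᵢ−x̄)² = 5430.365; SSW = ΣΣ(x−x̄ᵢ)² = 790.404
MSB = 5430.365/3 = 1810.1217; MSW = 790.404/35 = 22.5830
F = MSB/MSW = 80.1543
df = (3, 35)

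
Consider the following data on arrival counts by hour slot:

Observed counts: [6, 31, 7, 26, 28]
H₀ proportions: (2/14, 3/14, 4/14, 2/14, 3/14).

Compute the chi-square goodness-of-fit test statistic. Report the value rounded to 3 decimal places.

n = 98; E_i = n·p_i = [14.00, 21.00, 28.00, 14.00, 21.00]
χ² = (6−14.00)²/14.00 + (31−21.00)²/21.00 + (7−28.00)²/28.00 + (26−14.00)²/14.00 + (28−21.00)²/21.00 = 37.7024
df = 4

test statistic = 37.702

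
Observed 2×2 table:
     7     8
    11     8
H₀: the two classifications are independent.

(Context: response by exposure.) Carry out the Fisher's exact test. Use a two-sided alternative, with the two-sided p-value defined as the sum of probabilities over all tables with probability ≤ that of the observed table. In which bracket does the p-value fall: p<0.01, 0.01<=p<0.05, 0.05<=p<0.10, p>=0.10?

Margins: r₁=15, r₂=19, c₁=18, c₂=16, n=34
p_obs = C(15,7)·C(19,11)/C(34,18); sum pmf over tables with pmf ≤ p_obs
p-value (two-sided) = 0.73028
→ bracket: p>=0.10

p-value bracket: p>=0.10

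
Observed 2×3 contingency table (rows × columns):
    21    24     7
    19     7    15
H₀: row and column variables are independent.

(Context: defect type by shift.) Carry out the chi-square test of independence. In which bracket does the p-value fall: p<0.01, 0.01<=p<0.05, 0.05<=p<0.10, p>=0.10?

Row totals [52, 41], col totals [40, 31, 22], n=93
χ² = (21−22.37)²/22.37 + (24−17.33)²/17.33 + (7−12.30)²/12.30 + (19−17.63)²/17.63 + (7−13.67)²/13.67 + (15−9.70)²/9.70 = 11.1871
df = 2
p-value (upper-tail) = 0.00372
→ bracket: p<0.01

p-value bracket: p<0.01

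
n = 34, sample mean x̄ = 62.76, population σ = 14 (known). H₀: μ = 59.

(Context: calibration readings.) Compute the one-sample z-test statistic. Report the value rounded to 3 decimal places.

SE = σ/√n = 14/√34 = 2.4010
z = (x̄−μ₀)/SE = (62.76−59)/2.4010 = 1.5660

test statistic = 1.566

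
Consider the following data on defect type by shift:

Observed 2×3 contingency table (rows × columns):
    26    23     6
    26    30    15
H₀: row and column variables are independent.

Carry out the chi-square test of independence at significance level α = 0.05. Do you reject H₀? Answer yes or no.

Row totals [55, 71], col totals [52, 53, 21], n=126
χ² = (26−22.70)²/22.70 + (23−23.13)²/23.13 + (6−9.17)²/9.17 + (26−29.30)²/29.30 + (30−29.87)²/29.87 + (15−11.83)²/11.83 = 2.7950
df = 2
p-value (upper-tail) = 0.24721
At α=0.05: p ≥ α → fail to reject H₀

reject H₀: no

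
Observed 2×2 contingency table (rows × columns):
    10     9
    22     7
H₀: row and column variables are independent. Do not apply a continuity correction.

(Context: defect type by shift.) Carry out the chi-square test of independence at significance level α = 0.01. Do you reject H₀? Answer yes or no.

Row totals [19, 29], col totals [32, 16], n=48
χ² = (10−12.67)²/12.67 + (9−6.33)²/6.33 + (22−19.33)²/19.33 + (7−9.67)²/9.67 = 2.7877
df = 1
p-value (upper-tail) = 0.09499
At α=0.01: p ≥ α → fail to reject H₀

reject H₀: no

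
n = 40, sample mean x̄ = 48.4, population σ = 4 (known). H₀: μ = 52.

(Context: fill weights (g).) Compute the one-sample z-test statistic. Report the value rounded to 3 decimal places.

test statistic = -5.692

SE = σ/√n = 4/√40 = 0.6325
z = (x̄−μ₀)/SE = (48.4−52)/0.6325 = -5.6921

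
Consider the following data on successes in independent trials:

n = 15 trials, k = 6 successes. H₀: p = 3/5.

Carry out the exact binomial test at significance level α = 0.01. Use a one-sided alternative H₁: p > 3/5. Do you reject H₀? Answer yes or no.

reject H₀: no

Exact binomial: n=15, k=6, p₀=3/5=0.6000
P(X≥6) from Σ C(n,i)·p₀^i·(1−p₀)^(n−i)
p-value (one-sided, H₁ greater) = 0.96617
At α=0.01: p ≥ α → fail to reject H₀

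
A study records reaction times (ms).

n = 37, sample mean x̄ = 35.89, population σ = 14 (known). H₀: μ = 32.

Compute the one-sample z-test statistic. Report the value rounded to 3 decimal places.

test statistic = 1.690

SE = σ/√n = 14/√37 = 2.3016
z = (x̄−μ₀)/SE = (35.89−32)/2.3016 = 1.6901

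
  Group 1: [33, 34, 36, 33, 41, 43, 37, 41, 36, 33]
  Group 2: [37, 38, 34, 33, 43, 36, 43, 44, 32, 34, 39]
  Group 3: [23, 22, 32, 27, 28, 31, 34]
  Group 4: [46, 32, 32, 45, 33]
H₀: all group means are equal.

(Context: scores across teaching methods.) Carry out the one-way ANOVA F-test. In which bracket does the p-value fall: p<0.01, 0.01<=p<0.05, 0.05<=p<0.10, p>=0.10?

Group means [36.70, 37.55, 28.14, 37.60], grand mean 35.303
SSB = Σnᵢ(x̄ᵢ−x̄)² = 460.085; SSW = ΣΣ(x−x̄ᵢ)² = 640.884
MSB = 460.085/3 = 153.3618; MSW = 640.884/29 = 22.0995
F = MSB/MSW = 6.9396
df = (3, 29)
p-value (upper-tail) = 0.00116
→ bracket: p<0.01

p-value bracket: p<0.01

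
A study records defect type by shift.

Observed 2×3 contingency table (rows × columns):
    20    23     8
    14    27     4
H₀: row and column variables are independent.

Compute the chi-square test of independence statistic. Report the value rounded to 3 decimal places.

Row totals [51, 45], col totals [34, 50, 12], n=96
χ² = (20−18.06)²/18.06 + (23−26.56)²/26.56 + (8−6.38)²/6.38 + (14−15.94)²/15.94 + (27−23.44)²/23.44 + (4−5.62)²/5.62 = 2.3463
df = 2

test statistic = 2.346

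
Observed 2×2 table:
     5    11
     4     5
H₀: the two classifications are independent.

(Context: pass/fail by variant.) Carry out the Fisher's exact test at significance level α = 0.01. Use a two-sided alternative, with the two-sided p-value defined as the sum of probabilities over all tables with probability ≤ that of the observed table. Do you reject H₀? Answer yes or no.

reject H₀: no

Margins: r₁=16, r₂=9, c₁=9, c₂=16, n=25
p_obs = C(16,5)·C(9,4)/C(25,9); sum pmf over tables with pmf ≤ p_obs
p-value (two-sided) = 0.67074
At α=0.01: p ≥ α → fail to reject H₀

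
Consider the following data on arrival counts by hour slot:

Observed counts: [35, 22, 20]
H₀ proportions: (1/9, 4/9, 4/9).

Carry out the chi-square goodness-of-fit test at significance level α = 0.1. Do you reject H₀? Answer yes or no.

n = 77; E_i = n·p_i = [8.56, 34.22, 34.22]
χ² = (35−8.56)²/8.56 + (22−34.22)²/34.22 + (20−34.22)²/34.22 = 92.0130
df = 2
p-value (upper-tail) = 0.00000
At α=0.1: p < α → reject H₀

reject H₀: yes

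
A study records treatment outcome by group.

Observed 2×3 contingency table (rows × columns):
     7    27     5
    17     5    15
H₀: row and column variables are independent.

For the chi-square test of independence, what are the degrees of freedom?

df = (r−1)(c−1) = (2−1)·(3−1) = 2

degrees of freedom = 2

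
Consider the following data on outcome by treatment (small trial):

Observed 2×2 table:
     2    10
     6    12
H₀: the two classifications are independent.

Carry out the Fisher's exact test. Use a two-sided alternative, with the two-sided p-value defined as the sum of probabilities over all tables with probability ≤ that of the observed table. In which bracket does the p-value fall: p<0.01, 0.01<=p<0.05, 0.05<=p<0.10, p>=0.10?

p-value bracket: p>=0.10

Margins: r₁=12, r₂=18, c₁=8, c₂=22, n=30
p_obs = C(12,2)·C(18,6)/C(30,8); sum pmf over tables with pmf ≤ p_obs
p-value (two-sided) = 0.41915
→ bracket: p>=0.10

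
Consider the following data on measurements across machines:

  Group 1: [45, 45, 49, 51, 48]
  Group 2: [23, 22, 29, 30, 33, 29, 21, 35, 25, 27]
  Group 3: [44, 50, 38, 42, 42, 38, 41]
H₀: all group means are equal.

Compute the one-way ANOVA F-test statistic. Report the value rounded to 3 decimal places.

test statistic = 48.789

Group means [47.60, 27.40, 42.14], grand mean 36.682
SSB = Σnᵢ(x̄ᵢ−x̄)² = 1666.316; SSW = ΣΣ(x−x̄ᵢ)² = 324.457
MSB = 1666.316/2 = 833.1578; MSW = 324.457/19 = 17.0767
F = MSB/MSW = 48.7892
df = (2, 19)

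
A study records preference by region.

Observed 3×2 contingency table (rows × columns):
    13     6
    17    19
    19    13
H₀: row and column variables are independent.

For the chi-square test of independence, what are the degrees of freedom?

degrees of freedom = 2

df = (r−1)(c−1) = (3−1)·(2−1) = 2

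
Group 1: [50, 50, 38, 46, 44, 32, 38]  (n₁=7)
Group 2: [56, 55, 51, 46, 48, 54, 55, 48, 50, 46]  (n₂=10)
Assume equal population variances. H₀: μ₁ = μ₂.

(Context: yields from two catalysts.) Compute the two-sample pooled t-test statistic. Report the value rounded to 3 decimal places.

test statistic = -3.222

x̄₁=42.571, s₁=6.803, n₁=7
x̄₂=50.900, s₂=3.872, n₂=10
s_p² = [6·6.803² + 9·3.872²]/15 = 27.5076
SE = √(s_p²·(1/7+1/10)) = 2.5847
t = (42.571−50.900)/2.5847 = -3.2223
df = 15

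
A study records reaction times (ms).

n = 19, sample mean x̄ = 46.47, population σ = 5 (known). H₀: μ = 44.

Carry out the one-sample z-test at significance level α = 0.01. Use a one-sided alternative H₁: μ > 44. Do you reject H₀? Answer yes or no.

reject H₀: no

SE = σ/√n = 5/√19 = 1.1471
z = (x̄−μ₀)/SE = (46.47−44)/1.1471 = 2.1533
p-value (one-sided, H₁ greater) = 0.01565
At α=0.01: p ≥ α → fail to reject H₀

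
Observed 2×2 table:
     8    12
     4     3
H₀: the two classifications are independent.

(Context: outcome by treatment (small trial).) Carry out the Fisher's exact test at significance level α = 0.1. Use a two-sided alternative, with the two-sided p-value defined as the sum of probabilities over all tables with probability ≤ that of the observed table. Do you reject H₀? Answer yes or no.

reject H₀: no

Margins: r₁=20, r₂=7, c₁=12, c₂=15, n=27
p_obs = C(20,8)·C(7,4)/C(27,12); sum pmf over tables with pmf ≤ p_obs
p-value (two-sided) = 0.66184
At α=0.1: p ≥ α → fail to reject H₀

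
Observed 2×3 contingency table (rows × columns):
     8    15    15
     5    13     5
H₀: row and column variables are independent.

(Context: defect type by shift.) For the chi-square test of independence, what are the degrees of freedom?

df = (r−1)(c−1) = (2−1)·(3−1) = 2

degrees of freedom = 2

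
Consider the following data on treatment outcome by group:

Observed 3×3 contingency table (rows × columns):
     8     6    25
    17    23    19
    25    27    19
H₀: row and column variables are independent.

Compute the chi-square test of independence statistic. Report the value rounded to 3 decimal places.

test statistic = 16.729

Row totals [39, 59, 71], col totals [50, 56, 63], n=169
χ² = (8−11.54)²/11.54 + (6−12.92)²/12.92 + (25−14.54)²/14.54 + (17−17.46)²/17.46 + (23−19.55)²/19.55 + (19−21.99)²/21.99 + (25−21.01)²/21.01 + (27−23.53)²/23.53 + (19−26.47)²/26.47 = 16.7291
df = 4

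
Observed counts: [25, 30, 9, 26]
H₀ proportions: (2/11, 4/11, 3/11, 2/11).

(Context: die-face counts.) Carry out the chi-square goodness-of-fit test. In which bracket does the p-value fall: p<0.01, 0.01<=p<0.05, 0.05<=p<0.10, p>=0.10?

n = 90; E_i = n·p_i = [16.36, 32.73, 24.55, 16.36]
χ² = (25−16.36)²/16.36 + (30−32.73)²/32.73 + (9−24.55)²/24.55 + (26−16.36)²/16.36 = 20.3056
df = 3
p-value (upper-tail) = 0.00015
→ bracket: p<0.01

p-value bracket: p<0.01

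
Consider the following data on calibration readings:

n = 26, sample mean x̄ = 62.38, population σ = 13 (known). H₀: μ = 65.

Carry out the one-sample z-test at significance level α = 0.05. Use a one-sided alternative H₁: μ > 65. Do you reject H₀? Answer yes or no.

SE = σ/√n = 13/√26 = 2.5495
z = (x̄−μ₀)/SE = (62.38−65)/2.5495 = -1.0276
p-value (one-sided, H₁ greater) = 0.84794
At α=0.05: p ≥ α → fail to reject H₀

reject H₀: no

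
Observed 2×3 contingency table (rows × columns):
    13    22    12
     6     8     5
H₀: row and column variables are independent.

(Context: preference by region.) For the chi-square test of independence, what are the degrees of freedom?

df = (r−1)(c−1) = (2−1)·(3−1) = 2

degrees of freedom = 2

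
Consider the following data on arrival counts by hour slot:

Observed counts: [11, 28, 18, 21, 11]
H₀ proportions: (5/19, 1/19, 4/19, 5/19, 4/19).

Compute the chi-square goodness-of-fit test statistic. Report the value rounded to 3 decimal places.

test statistic = 126.116

n = 89; E_i = n·p_i = [23.42, 4.68, 18.74, 23.42, 18.74]
χ² = (11−23.42)²/23.42 + (28−4.68)²/4.68 + (18−18.74)²/18.74 + (21−23.42)²/23.42 + (11−18.74)²/18.74 = 126.1163
df = 4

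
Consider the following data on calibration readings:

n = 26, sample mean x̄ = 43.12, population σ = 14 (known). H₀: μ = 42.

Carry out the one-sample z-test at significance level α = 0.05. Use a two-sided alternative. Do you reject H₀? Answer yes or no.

SE = σ/√n = 14/√26 = 2.7456
z = (x̄−μ₀)/SE = (43.12−42)/2.7456 = 0.4079
p-value (two-sided) = 0.68333
At α=0.05: p ≥ α → fail to reject H₀

reject H₀: no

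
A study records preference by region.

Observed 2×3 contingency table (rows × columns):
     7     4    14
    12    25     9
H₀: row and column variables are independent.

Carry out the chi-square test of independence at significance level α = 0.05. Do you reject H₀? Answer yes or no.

Row totals [25, 46], col totals [19, 29, 23], n=71
χ² = (7−6.69)²/6.69 + (4−10.21)²/10.21 + (14−8.10)²/8.10 + (12−12.31)²/12.31 + (25−18.79)²/18.79 + (9−14.90)²/14.90 = 12.4911
df = 2
p-value (upper-tail) = 0.00194
At α=0.05: p < α → reject H₀

reject H₀: yes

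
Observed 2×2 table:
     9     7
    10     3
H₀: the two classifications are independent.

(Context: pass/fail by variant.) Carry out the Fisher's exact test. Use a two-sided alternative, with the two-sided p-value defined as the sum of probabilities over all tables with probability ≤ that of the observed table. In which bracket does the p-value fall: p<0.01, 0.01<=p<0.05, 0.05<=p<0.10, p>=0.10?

Margins: r₁=16, r₂=13, c₁=19, c₂=10, n=29
p_obs = C(16,9)·C(13,10)/C(29,19); sum pmf over tables with pmf ≤ p_obs
p-value (two-sided) = 0.43348
→ bracket: p>=0.10

p-value bracket: p>=0.10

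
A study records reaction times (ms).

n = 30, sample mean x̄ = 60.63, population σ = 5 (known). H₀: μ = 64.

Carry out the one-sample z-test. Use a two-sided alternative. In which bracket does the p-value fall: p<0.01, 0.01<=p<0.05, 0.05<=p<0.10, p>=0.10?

SE = σ/√n = 5/√30 = 0.9129
z = (x̄−μ₀)/SE = (60.63−64)/0.9129 = -3.6917
p-value (two-sided) = 0.00022
→ bracket: p<0.01

p-value bracket: p<0.01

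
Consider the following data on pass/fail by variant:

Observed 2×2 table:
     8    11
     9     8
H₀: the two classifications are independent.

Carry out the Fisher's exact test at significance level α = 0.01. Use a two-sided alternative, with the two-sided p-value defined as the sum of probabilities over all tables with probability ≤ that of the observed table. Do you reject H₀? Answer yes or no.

Margins: r₁=19, r₂=17, c₁=17, c₂=19, n=36
p_obs = C(19,8)·C(17,9)/C(36,17); sum pmf over tables with pmf ≤ p_obs
p-value (two-sided) = 0.73879
At α=0.01: p ≥ α → fail to reject H₀

reject H₀: no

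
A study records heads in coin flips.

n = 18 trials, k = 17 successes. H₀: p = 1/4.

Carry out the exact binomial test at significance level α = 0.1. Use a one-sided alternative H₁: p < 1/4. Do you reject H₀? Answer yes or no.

reject H₀: no

Exact binomial: n=18, k=17, p₀=1/4=0.2500
P(X≤17) from Σ C(n,i)·p₀^i·(1−p₀)^(n−i)
p-value (one-sided, H₁ less) = 1.00000
At α=0.1: p ≥ α → fail to reject H₀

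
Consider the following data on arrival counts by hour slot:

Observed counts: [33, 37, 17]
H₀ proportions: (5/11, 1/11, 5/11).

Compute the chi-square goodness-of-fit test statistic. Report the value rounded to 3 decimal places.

test statistic = 120.938

n = 87; E_i = n·p_i = [39.55, 7.91, 39.55]
χ² = (33−39.55)²/39.55 + (37−7.91)²/7.91 + (17−39.55)²/39.55 = 120.9379
df = 2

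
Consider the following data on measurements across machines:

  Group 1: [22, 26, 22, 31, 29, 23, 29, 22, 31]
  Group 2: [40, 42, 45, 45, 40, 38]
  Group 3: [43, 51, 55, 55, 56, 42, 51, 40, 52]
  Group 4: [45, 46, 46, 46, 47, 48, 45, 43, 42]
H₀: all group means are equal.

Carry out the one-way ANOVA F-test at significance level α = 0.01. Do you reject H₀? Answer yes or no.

reject H₀: yes

Group means [26.11, 41.67, 49.44, 45.33], grand mean 40.545
SSB = Σnᵢ(x̄ᵢ−x̄)² = 2801.737; SSW = ΣΣ(x−x̄ᵢ)² = 496.444
MSB = 2801.737/3 = 933.9125; MSW = 496.444/29 = 17.1188
F = MSB/MSW = 54.5549
df = (3, 29)
p-value (upper-tail) = 0.00000
At α=0.01: p < α → reject H₀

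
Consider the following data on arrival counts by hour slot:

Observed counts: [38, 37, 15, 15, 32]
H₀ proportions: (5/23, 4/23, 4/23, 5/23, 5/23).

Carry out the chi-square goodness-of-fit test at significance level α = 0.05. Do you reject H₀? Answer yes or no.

n = 137; E_i = n·p_i = [29.78, 23.83, 23.83, 29.78, 29.78]
χ² = (38−29.78)²/29.78 + (37−23.83)²/23.83 + (15−23.83)²/23.83 + (15−29.78)²/29.78 + (32−29.78)²/29.78 = 20.3234
df = 4
p-value (upper-tail) = 0.00043
At α=0.05: p < α → reject H₀

reject H₀: yes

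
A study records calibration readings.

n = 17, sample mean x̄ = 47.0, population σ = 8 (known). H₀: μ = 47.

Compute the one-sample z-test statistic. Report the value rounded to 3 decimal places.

test statistic = 0.000

SE = σ/√n = 8/√17 = 1.9403
z = (x̄−μ₀)/SE = (47.0−47)/1.9403 = 0.0000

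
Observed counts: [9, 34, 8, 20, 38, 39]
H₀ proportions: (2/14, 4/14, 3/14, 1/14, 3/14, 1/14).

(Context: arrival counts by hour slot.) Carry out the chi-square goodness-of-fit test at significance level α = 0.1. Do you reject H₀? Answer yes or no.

reject H₀: yes

n = 148; E_i = n·p_i = [21.14, 42.29, 31.71, 10.57, 31.71, 10.57]
χ² = (9−21.14)²/21.14 + (34−42.29)²/42.29 + (8−31.71)²/31.71 + (20−10.57)²/10.57 + (38−31.71)²/31.71 + (39−10.57)²/10.57 = 112.4347
df = 5
p-value (upper-tail) = 0.00000
At α=0.1: p < α → reject H₀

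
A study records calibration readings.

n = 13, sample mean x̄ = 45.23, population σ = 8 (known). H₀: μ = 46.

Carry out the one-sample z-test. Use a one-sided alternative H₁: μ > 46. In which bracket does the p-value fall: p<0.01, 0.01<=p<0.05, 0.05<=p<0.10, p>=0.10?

SE = σ/√n = 8/√13 = 2.2188
z = (x̄−μ₀)/SE = (45.23−46)/2.2188 = -0.3470
p-value (one-sided, H₁ greater) = 0.63572
→ bracket: p>=0.10

p-value bracket: p>=0.10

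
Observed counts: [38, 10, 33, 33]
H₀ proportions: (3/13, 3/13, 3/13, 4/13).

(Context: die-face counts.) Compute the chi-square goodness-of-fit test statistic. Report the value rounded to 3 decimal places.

test statistic = 17.131

n = 114; E_i = n·p_i = [26.31, 26.31, 26.31, 35.08]
χ² = (38−26.31)²/26.31 + (10−26.31)²/26.31 + (33−26.31)²/26.31 + (33−35.08)²/35.08 = 17.1308
df = 3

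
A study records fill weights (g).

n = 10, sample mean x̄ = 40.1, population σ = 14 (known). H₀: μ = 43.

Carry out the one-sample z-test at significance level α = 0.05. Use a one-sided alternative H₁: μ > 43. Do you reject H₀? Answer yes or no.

reject H₀: no

SE = σ/√n = 14/√10 = 4.4272
z = (x̄−μ₀)/SE = (40.1−43)/4.4272 = -0.6550
p-value (one-sided, H₁ greater) = 0.74378
At α=0.05: p ≥ α → fail to reject H₀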